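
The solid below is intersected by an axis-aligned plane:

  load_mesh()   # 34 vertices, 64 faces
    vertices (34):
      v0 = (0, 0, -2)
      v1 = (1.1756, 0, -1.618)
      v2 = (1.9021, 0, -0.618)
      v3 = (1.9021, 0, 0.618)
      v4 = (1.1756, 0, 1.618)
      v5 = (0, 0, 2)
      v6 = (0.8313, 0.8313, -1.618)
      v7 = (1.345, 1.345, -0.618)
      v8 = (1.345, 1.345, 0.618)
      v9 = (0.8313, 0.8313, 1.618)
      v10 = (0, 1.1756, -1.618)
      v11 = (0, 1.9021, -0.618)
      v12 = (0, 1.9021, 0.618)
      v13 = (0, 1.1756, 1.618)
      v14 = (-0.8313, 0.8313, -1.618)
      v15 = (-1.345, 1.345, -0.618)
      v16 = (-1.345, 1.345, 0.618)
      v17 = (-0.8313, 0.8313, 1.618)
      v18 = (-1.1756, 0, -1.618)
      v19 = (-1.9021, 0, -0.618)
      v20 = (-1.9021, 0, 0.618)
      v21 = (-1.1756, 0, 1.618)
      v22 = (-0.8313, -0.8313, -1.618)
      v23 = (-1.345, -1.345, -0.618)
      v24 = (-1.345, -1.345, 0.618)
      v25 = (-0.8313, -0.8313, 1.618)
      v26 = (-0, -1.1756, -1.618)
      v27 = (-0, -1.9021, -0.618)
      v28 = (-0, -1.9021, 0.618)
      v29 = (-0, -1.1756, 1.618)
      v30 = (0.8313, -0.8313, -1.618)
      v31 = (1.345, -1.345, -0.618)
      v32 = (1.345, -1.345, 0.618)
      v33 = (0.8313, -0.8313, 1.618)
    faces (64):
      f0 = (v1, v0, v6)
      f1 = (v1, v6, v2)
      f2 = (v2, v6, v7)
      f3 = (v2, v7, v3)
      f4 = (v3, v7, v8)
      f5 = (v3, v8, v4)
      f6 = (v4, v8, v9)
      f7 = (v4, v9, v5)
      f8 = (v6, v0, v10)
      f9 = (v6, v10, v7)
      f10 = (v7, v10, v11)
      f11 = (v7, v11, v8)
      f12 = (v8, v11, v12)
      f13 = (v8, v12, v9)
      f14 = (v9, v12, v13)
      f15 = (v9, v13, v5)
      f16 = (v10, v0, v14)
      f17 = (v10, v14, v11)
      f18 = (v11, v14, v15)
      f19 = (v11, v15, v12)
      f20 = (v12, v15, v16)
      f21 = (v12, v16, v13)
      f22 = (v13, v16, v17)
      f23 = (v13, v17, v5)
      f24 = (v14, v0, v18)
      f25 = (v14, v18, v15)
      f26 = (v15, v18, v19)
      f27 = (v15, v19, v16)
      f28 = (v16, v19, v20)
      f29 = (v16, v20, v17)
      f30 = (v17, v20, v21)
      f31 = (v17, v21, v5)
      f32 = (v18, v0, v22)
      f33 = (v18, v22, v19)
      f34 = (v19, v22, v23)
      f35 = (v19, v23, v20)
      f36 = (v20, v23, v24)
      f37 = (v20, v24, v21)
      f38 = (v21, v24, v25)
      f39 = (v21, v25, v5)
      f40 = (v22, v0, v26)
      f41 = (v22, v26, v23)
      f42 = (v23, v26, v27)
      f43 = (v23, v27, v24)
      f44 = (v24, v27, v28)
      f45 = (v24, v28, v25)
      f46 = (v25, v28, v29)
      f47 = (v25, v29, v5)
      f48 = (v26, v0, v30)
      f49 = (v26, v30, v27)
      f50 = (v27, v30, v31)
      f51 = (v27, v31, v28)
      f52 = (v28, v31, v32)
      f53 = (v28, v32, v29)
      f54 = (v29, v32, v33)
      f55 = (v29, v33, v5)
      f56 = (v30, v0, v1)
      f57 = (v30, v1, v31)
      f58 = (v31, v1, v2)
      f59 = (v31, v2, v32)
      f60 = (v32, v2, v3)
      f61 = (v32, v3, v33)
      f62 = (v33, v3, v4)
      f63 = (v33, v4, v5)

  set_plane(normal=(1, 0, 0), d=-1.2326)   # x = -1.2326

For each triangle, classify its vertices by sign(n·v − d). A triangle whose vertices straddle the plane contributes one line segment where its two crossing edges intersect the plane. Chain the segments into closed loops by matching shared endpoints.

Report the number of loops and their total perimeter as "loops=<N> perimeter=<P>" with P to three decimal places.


loops=1 perimeter=9.229

Straddling triangles (18 of 64):
  (v11,v14,v15) [++-] → (-1.2326, 1.2326, -0.836805)–(-1.2326, 1.39156, -0.618)  len=0.2704
  (v11,v15,v12) [+-+] → (-1.2326, 1.39156, -0.618)–(-1.2326, 1.39156, -0.514709)  len=0.1033
  (v12,v15,v16) [+--] → (-1.2326, 1.39156, -0.514709)–(-1.2326, 1.39156, 0.618)  len=1.1327
  (v12,v16,v13) [+-+] → (-1.2326, 1.39156, 0.618)–(-1.2326, 1.33084, 0.701569)  len=0.1033
  (v13,v16,v17) [+-+] → (-1.2326, 1.33084, 0.701569)–(-1.2326, 1.2326, 0.836805)  len=0.1672
  (v14,v18,v15) [++-] → (-1.2326, 0.452568, -1.28152)–(-1.2326, 1.2326, -0.836805)  len=0.8979
  (v15,v18,v19) [-+-] → (-1.2326, 0.452568, -1.28152)–(-1.2326, 0, -1.53954)  len=0.5210
  (v16,v20,v17) [--+] → (-1.2326, 0.519757, 1.24323)–(-1.2326, 1.2326, 0.836805)  len=0.8206
  (v17,v20,v21) [+-+] → (-1.2326, 0.519757, 1.24323)–(-1.2326, 0, 1.53954)  len=0.5983
  (v18,v22,v19) [++-] → (-1.2326, -0.519757, -1.24323)–(-1.2326, 0, -1.53954)  len=0.5983
  (v19,v22,v23) [-+-] → (-1.2326, -0.519757, -1.24323)–(-1.2326, -1.2326, -0.836805)  len=0.8206
  (v20,v24,v21) [--+] → (-1.2326, -0.452568, 1.28152)–(-1.2326, 0, 1.53954)  len=0.5210
  (v21,v24,v25) [+-+] → (-1.2326, -0.452568, 1.28152)–(-1.2326, -1.2326, 0.836805)  len=0.8979
  (v22,v26,v23) [++-] → (-1.2326, -1.33084, -0.701569)–(-1.2326, -1.2326, -0.836805)  len=0.1672
  (v23,v26,v27) [-++] → (-1.2326, -1.33084, -0.701569)–(-1.2326, -1.39156, -0.618)  len=0.1033
  (v23,v27,v24) [-+-] → (-1.2326, -1.39156, -0.618)–(-1.2326, -1.39156, 0.514709)  len=1.1327
  (v24,v27,v28) [-++] → (-1.2326, -1.39156, 0.514709)–(-1.2326, -1.39156, 0.618)  len=0.1033
  (v24,v28,v25) [-++] → (-1.2326, -1.39156, 0.618)–(-1.2326, -1.2326, 0.836805)  len=0.2704

Chained into 1 loop(s):
  loop 1: 18 segments, perimeter = 9.2292
Total perimeter = 9.229


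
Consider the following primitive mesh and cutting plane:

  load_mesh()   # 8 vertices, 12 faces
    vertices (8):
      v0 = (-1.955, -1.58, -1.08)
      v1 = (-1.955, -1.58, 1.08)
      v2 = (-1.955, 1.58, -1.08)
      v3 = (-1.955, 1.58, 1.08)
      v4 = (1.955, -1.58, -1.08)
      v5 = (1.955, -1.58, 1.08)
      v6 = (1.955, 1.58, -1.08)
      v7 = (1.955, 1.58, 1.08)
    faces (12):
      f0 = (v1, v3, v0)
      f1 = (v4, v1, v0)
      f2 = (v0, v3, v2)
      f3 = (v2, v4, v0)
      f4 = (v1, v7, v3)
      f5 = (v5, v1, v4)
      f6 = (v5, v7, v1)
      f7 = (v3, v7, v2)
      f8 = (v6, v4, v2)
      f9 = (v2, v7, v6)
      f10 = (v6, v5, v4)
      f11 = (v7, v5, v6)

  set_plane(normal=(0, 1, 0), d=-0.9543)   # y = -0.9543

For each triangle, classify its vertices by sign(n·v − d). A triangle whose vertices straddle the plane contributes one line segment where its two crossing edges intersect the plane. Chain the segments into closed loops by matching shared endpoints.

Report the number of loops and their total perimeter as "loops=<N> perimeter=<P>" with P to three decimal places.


Straddling triangles (8 of 12):
  (v1,v3,v0) [-+-] → (-1.955, -0.9543, 1.08)–(-1.955, -0.9543, -0.652306)  len=1.7323
  (v0,v3,v2) [-++] → (-1.955, -0.9543, -0.652306)–(-1.955, -0.9543, -1.08)  len=0.4277
  (v2,v4,v0) [+--] → (1.1808, -0.9543, -1.08)–(-1.955, -0.9543, -1.08)  len=3.1358
  (v1,v7,v3) [-++] → (-1.1808, -0.9543, 1.08)–(-1.955, -0.9543, 1.08)  len=0.7742
  (v5,v7,v1) [-+-] → (1.955, -0.9543, 1.08)–(-1.1808, -0.9543, 1.08)  len=3.1358
  (v6,v4,v2) [+-+] → (1.955, -0.9543, -1.08)–(1.1808, -0.9543, -1.08)  len=0.7742
  (v6,v5,v4) [+--] → (1.955, -0.9543, 0.652306)–(1.955, -0.9543, -1.08)  len=1.7323
  (v7,v5,v6) [+-+] → (1.955, -0.9543, 1.08)–(1.955, -0.9543, 0.652306)  len=0.4277

Chained into 1 loop(s):
  loop 1: 8 segments, perimeter = 12.1400
Total perimeter = 12.140

loops=1 perimeter=12.140


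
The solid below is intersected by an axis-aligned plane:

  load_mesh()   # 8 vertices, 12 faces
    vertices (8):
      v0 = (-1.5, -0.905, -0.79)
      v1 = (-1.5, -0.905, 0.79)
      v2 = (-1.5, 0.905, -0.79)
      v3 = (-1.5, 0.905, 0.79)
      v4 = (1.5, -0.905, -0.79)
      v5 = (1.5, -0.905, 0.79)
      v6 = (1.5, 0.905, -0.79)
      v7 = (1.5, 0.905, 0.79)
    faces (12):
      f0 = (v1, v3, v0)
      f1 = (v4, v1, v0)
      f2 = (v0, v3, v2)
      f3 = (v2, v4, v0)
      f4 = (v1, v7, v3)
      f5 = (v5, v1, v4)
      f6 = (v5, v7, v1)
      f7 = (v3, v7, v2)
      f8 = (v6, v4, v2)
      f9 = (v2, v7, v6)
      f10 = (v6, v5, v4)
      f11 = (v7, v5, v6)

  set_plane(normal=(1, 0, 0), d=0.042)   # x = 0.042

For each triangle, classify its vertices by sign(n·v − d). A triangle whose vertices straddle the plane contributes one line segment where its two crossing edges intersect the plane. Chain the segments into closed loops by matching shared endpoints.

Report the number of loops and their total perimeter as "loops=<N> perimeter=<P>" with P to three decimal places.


Straddling triangles (8 of 12):
  (v4,v1,v0) [+--] → (0.042, -0.905, -0.02212)–(0.042, -0.905, -0.79)  len=0.7679
  (v2,v4,v0) [-+-] → (0.042, -0.02534, -0.79)–(0.042, -0.905, -0.79)  len=0.8797
  (v1,v7,v3) [-+-] → (0.042, 0.02534, 0.79)–(0.042, 0.905, 0.79)  len=0.8797
  (v5,v1,v4) [+-+] → (0.042, -0.905, 0.79)–(0.042, -0.905, -0.02212)  len=0.8121
  (v5,v7,v1) [++-] → (0.042, 0.02534, 0.79)–(0.042, -0.905, 0.79)  len=0.9303
  (v3,v7,v2) [-+-] → (0.042, 0.905, 0.79)–(0.042, 0.905, 0.02212)  len=0.7679
  (v6,v4,v2) [++-] → (0.042, -0.02534, -0.79)–(0.042, 0.905, -0.79)  len=0.9303
  (v2,v7,v6) [-++] → (0.042, 0.905, 0.02212)–(0.042, 0.905, -0.79)  len=0.8121

Chained into 1 loop(s):
  loop 1: 8 segments, perimeter = 6.7800
Total perimeter = 6.780

loops=1 perimeter=6.780


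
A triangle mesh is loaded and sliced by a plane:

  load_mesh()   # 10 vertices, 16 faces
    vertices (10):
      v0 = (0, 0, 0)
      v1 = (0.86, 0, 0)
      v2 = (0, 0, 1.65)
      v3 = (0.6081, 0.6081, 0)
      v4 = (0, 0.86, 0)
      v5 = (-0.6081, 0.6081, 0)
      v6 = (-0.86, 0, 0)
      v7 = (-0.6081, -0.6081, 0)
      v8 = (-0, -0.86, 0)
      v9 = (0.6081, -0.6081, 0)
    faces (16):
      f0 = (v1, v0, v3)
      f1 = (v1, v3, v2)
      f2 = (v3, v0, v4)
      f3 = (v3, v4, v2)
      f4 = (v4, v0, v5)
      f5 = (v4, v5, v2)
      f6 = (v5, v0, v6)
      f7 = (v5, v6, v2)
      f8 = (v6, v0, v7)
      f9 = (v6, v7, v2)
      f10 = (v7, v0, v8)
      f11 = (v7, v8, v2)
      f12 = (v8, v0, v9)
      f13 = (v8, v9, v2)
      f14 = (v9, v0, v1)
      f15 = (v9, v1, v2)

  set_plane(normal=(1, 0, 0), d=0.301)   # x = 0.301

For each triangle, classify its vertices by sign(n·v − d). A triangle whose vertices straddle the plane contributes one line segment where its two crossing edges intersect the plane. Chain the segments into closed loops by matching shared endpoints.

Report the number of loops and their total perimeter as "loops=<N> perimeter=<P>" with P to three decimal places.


loops=1 perimeter=4.119

Straddling triangles (8 of 16):
  (v1,v0,v3) [+-+] → (0.301, 0, 0)–(0.301, 0.301, 0)  len=0.3010
  (v1,v3,v2) [++-] → (0.301, 0.301, 0.833276)–(0.301, 0, 1.0725)  len=0.3845
  (v3,v0,v4) [+--] → (0.301, 0.301, 0)–(0.301, 0.735313, 0)  len=0.4343
  (v3,v4,v2) [+--] → (0.301, 0.735313, 0)–(0.301, 0.301, 0.833276)  len=0.9397
  (v8,v0,v9) [--+] → (0.301, -0.301, 0)–(0.301, -0.735313, 0)  len=0.4343
  (v8,v9,v2) [-+-] → (0.301, -0.735313, 0)–(0.301, -0.301, 0.833276)  len=0.9397
  (v9,v0,v1) [+-+] → (0.301, -0.301, 0)–(0.301, 0, 0)  len=0.3010
  (v9,v1,v2) [++-] → (0.301, 0, 1.0725)–(0.301, -0.301, 0.833276)  len=0.3845

Chained into 1 loop(s):
  loop 1: 8 segments, perimeter = 4.1189
Total perimeter = 4.119


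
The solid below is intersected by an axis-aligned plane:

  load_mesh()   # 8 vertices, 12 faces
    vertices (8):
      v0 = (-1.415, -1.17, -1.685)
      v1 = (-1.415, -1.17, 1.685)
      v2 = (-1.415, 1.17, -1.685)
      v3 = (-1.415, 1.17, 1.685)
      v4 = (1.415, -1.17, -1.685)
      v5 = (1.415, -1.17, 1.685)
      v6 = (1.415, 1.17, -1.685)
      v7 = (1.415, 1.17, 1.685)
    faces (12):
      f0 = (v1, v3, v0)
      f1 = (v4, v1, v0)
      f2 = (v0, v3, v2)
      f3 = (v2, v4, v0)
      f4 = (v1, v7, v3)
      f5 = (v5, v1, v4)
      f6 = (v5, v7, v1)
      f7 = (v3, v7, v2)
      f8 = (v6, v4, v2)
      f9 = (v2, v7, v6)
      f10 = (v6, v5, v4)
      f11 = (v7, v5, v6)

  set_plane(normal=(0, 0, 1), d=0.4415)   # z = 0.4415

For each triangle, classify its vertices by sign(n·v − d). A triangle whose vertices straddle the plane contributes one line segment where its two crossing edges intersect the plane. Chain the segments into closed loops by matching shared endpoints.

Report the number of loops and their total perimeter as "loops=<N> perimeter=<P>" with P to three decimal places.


loops=1 perimeter=10.340

Straddling triangles (8 of 12):
  (v1,v3,v0) [++-] → (-1.415, 0.306561, 0.4415)–(-1.415, -1.17, 0.4415)  len=1.4766
  (v4,v1,v0) [-+-] → (-0.370755, -1.17, 0.4415)–(-1.415, -1.17, 0.4415)  len=1.0442
  (v0,v3,v2) [-+-] → (-1.415, 0.306561, 0.4415)–(-1.415, 1.17, 0.4415)  len=0.8634
  (v5,v1,v4) [++-] → (-0.370755, -1.17, 0.4415)–(1.415, -1.17, 0.4415)  len=1.7858
  (v3,v7,v2) [++-] → (0.370755, 1.17, 0.4415)–(-1.415, 1.17, 0.4415)  len=1.7858
  (v2,v7,v6) [-+-] → (0.370755, 1.17, 0.4415)–(1.415, 1.17, 0.4415)  len=1.0442
  (v6,v5,v4) [-+-] → (1.415, -0.306561, 0.4415)–(1.415, -1.17, 0.4415)  len=0.8634
  (v7,v5,v6) [++-] → (1.415, -0.306561, 0.4415)–(1.415, 1.17, 0.4415)  len=1.4766

Chained into 1 loop(s):
  loop 1: 8 segments, perimeter = 10.3400
Total perimeter = 10.340


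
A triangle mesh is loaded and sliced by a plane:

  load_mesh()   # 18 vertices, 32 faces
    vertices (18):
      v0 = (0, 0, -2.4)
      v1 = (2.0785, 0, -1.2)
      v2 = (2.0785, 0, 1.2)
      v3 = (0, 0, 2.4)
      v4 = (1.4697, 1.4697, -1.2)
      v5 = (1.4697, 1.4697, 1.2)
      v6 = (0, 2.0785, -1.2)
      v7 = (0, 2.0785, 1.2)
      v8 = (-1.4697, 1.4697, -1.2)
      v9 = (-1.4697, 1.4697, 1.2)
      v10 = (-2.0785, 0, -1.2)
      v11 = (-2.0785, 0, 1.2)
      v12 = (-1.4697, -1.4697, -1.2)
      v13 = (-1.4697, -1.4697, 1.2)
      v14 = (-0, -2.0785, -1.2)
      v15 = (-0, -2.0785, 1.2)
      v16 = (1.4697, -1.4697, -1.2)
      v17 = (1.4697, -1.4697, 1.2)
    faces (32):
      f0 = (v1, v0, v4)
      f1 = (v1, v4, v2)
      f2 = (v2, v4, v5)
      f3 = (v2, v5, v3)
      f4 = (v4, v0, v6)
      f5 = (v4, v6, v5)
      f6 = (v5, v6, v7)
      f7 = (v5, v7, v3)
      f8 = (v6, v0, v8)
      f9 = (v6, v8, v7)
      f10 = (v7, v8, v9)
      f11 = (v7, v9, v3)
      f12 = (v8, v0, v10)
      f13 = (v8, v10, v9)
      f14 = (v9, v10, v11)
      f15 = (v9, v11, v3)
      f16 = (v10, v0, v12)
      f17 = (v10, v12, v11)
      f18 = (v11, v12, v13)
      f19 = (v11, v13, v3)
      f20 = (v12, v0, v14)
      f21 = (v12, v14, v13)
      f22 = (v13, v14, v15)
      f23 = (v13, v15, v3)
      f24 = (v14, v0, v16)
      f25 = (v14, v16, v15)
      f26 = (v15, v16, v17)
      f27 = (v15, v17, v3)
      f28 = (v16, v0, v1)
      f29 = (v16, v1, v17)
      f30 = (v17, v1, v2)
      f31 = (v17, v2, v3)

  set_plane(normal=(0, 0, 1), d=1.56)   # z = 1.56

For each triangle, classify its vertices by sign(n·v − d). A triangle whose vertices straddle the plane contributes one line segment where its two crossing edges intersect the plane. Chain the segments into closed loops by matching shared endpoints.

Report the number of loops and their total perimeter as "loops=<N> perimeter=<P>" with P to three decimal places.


loops=1 perimeter=8.908

Straddling triangles (8 of 32):
  (v2,v5,v3) [--+] → (1.02879, 1.02879, 1.56)–(1.45495, 0, 1.56)  len=1.1136
  (v5,v7,v3) [--+] → (0, 1.45495, 1.56)–(1.02879, 1.02879, 1.56)  len=1.1136
  (v7,v9,v3) [--+] → (-1.02879, 1.02879, 1.56)–(0, 1.45495, 1.56)  len=1.1136
  (v9,v11,v3) [--+] → (-1.45495, 0, 1.56)–(-1.02879, 1.02879, 1.56)  len=1.1136
  (v11,v13,v3) [--+] → (-1.02879, -1.02879, 1.56)–(-1.45495, 0, 1.56)  len=1.1136
  (v13,v15,v3) [--+] → (0, -1.45495, 1.56)–(-1.02879, -1.02879, 1.56)  len=1.1136
  (v15,v17,v3) [--+] → (1.02879, -1.02879, 1.56)–(0, -1.45495, 1.56)  len=1.1136
  (v17,v2,v3) [--+] → (1.45495, 0, 1.56)–(1.02879, -1.02879, 1.56)  len=1.1136

Chained into 1 loop(s):
  loop 1: 8 segments, perimeter = 8.9085
Total perimeter = 8.908


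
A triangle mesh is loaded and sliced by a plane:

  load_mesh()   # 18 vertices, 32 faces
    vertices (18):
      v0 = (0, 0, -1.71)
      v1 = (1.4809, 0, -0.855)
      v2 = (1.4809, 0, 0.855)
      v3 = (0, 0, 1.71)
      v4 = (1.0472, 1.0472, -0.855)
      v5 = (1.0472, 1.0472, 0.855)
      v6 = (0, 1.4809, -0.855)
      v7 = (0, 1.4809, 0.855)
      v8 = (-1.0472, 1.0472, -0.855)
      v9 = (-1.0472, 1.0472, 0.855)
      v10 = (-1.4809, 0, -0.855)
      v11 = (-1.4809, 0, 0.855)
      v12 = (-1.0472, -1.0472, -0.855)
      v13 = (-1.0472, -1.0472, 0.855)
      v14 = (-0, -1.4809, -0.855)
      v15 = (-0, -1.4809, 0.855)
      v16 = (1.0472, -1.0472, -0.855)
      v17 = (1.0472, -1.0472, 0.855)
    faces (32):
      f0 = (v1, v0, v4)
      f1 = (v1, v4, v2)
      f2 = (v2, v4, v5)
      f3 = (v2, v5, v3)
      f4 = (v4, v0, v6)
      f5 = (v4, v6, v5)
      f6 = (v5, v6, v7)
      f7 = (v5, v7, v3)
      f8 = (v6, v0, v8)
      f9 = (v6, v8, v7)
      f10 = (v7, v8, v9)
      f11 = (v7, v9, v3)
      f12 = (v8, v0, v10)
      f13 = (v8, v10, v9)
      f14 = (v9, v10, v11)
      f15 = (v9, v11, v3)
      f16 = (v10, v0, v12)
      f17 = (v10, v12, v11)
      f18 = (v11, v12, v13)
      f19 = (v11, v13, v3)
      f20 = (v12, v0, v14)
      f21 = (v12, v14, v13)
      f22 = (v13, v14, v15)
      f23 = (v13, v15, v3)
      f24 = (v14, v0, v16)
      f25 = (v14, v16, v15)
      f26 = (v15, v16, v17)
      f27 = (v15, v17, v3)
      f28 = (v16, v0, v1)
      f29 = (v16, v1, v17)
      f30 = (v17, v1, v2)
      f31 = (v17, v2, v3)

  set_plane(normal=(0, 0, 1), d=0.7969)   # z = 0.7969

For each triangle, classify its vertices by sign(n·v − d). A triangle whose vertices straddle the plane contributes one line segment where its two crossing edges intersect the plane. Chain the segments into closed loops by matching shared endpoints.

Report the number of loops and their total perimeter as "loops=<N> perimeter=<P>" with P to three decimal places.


loops=1 perimeter=9.068

Straddling triangles (16 of 32):
  (v1,v4,v2) [--+] → (1.46616, 0.0355803, 0.7969)–(1.4809, 0, 0.7969)  len=0.0385
  (v2,v4,v5) [+-+] → (1.46616, 0.0355803, 0.7969)–(1.0472, 1.0472, 0.7969)  len=1.0949
  (v4,v6,v5) [--+] → (1.01162, 1.06194, 0.7969)–(1.0472, 1.0472, 0.7969)  len=0.0385
  (v5,v6,v7) [+-+] → (1.01162, 1.06194, 0.7969)–(0, 1.4809, 0.7969)  len=1.0949
  (v6,v8,v7) [--+] → (-0.0355803, 1.46616, 0.7969)–(0, 1.4809, 0.7969)  len=0.0385
  (v7,v8,v9) [+-+] → (-0.0355803, 1.46616, 0.7969)–(-1.0472, 1.0472, 0.7969)  len=1.0949
  (v8,v10,v9) [--+] → (-1.06194, 1.01162, 0.7969)–(-1.0472, 1.0472, 0.7969)  len=0.0385
  (v9,v10,v11) [+-+] → (-1.06194, 1.01162, 0.7969)–(-1.4809, 0, 0.7969)  len=1.0949
  (v10,v12,v11) [--+] → (-1.46616, -0.0355803, 0.7969)–(-1.4809, 0, 0.7969)  len=0.0385
  (v11,v12,v13) [+-+] → (-1.46616, -0.0355803, 0.7969)–(-1.0472, -1.0472, 0.7969)  len=1.0949
  (v12,v14,v13) [--+] → (-1.01162, -1.06194, 0.7969)–(-1.0472, -1.0472, 0.7969)  len=0.0385
  (v13,v14,v15) [+-+] → (-1.01162, -1.06194, 0.7969)–(0, -1.4809, 0.7969)  len=1.0949
  (v14,v16,v15) [--+] → (0.0355803, -1.46616, 0.7969)–(0, -1.4809, 0.7969)  len=0.0385
  (v15,v16,v17) [+-+] → (0.0355803, -1.46616, 0.7969)–(1.0472, -1.0472, 0.7969)  len=1.0949
  (v16,v1,v17) [--+] → (1.06194, -1.01162, 0.7969)–(1.0472, -1.0472, 0.7969)  len=0.0385
  (v17,v1,v2) [+-+] → (1.06194, -1.01162, 0.7969)–(1.4809, 0, 0.7969)  len=1.0949

Chained into 1 loop(s):
  loop 1: 16 segments, perimeter = 9.0677
Total perimeter = 9.068


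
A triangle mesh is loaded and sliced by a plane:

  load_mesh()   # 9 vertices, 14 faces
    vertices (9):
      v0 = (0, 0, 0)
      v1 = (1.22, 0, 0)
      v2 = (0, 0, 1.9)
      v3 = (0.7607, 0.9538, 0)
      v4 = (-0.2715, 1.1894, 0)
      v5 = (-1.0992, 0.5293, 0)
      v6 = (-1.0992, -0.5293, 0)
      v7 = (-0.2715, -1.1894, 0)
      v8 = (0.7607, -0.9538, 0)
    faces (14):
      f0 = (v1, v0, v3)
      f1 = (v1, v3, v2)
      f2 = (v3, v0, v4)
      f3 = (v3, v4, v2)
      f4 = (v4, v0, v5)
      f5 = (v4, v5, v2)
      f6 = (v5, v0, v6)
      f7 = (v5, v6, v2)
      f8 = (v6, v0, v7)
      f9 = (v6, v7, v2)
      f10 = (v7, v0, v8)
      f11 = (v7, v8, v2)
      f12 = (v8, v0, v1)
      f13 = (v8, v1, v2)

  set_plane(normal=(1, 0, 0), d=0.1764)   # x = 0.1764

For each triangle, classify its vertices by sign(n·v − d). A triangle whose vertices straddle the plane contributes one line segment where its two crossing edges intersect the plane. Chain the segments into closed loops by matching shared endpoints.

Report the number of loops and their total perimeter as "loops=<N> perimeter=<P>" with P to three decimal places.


Straddling triangles (8 of 14):
  (v1,v0,v3) [+-+] → (0.1764, 0, 0)–(0.1764, 0.221178, 0)  len=0.2212
  (v1,v3,v2) [++-] → (0.1764, 0.221178, 1.45941)–(0.1764, 0, 1.62528)  len=0.2765
  (v3,v0,v4) [+--] → (0.1764, 0.221178, 0)–(0.1764, 1.08717, 0)  len=0.8660
  (v3,v4,v2) [+--] → (0.1764, 1.08717, 0)–(0.1764, 0.221178, 1.45941)  len=1.6970
  (v7,v0,v8) [--+] → (0.1764, -0.221178, 0)–(0.1764, -1.08717, 0)  len=0.8660
  (v7,v8,v2) [-+-] → (0.1764, -1.08717, 0)–(0.1764, -0.221178, 1.45941)  len=1.6970
  (v8,v0,v1) [+-+] → (0.1764, -0.221178, 0)–(0.1764, 0, 0)  len=0.2212
  (v8,v1,v2) [++-] → (0.1764, 0, 1.62528)–(0.1764, -0.221178, 1.45941)  len=0.2765

Chained into 1 loop(s):
  loop 1: 8 segments, perimeter = 6.1213
Total perimeter = 6.121

loops=1 perimeter=6.121


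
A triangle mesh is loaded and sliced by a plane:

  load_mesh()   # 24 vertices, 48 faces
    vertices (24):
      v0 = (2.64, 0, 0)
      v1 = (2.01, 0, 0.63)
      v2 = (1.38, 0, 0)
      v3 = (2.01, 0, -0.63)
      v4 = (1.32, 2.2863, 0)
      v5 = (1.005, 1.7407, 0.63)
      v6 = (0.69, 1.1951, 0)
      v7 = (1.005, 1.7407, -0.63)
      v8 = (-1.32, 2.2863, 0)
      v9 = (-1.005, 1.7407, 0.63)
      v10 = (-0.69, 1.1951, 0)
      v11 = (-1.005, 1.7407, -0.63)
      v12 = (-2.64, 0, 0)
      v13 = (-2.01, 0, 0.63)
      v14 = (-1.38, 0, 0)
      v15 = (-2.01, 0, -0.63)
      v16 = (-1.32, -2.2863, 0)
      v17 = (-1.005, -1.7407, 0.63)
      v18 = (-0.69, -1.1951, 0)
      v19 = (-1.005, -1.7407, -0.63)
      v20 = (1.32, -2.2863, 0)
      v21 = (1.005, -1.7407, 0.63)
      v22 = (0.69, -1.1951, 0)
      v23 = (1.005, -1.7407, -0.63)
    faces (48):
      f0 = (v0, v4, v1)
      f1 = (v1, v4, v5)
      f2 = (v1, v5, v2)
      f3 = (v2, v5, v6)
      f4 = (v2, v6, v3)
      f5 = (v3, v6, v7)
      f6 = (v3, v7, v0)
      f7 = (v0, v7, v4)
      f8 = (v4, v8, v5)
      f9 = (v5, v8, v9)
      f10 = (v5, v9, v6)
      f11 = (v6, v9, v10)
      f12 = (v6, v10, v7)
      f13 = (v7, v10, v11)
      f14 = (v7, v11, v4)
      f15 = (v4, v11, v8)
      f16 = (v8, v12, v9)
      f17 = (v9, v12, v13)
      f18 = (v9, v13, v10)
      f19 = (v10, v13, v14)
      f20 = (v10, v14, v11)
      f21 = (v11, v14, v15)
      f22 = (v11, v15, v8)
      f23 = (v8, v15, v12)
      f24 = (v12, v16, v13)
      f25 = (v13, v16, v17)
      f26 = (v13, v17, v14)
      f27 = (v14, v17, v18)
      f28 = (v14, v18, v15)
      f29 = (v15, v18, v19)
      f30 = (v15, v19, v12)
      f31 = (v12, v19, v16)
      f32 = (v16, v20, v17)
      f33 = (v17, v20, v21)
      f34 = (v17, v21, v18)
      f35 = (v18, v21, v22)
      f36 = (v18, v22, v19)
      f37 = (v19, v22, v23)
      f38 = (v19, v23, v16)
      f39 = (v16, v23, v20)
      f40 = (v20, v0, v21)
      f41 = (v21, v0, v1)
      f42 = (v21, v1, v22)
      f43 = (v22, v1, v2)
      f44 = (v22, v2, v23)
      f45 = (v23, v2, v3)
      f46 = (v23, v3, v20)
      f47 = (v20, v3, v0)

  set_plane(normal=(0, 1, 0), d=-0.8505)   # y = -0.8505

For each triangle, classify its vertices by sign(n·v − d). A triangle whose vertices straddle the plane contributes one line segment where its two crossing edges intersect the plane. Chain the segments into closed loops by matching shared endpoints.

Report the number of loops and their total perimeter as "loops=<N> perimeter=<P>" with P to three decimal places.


loops=2 perimeter=7.128

Straddling triangles (16 of 48):
  (v12,v16,v13) [+-+] → (-2.14896, -0.8505, 0)–(-1.75332, -0.8505, 0.395641)  len=0.5595
  (v13,v16,v17) [+--] → (-1.75332, -0.8505, 0.395641)–(-1.51896, -0.8505, 0.63)  len=0.3314
  (v13,v17,v14) [+-+] → (-1.51896, -0.8505, 0.63)–(-1.19678, -0.8505, 0.307816)  len=0.4556
  (v14,v17,v18) [+--] → (-1.19678, -0.8505, 0.307816)–(-0.888957, -0.8505, 0)  len=0.4353
  (v14,v18,v15) [+-+] → (-0.888957, -0.8505, 0)–(-1.07061, -0.8505, -0.181657)  len=0.2569
  (v15,v18,v19) [+--] → (-1.07061, -0.8505, -0.181657)–(-1.51896, -0.8505, -0.63)  len=0.6341
  (v15,v19,v12) [+-+] → (-1.51896, -0.8505, -0.63)–(-1.84114, -0.8505, -0.307816)  len=0.4556
  (v12,v19,v16) [+--] → (-1.84114, -0.8505, -0.307816)–(-2.14896, -0.8505, 0)  len=0.4353
  (v20,v0,v21) [-+-] → (2.14896, -0.8505, 0)–(1.84114, -0.8505, 0.307816)  len=0.4353
  (v21,v0,v1) [-++] → (1.84114, -0.8505, 0.307816)–(1.51896, -0.8505, 0.63)  len=0.4556
  (v21,v1,v22) [-+-] → (1.51896, -0.8505, 0.63)–(1.07061, -0.8505, 0.181657)  len=0.6341
  (v22,v1,v2) [-++] → (1.07061, -0.8505, 0.181657)–(0.888957, -0.8505, 0)  len=0.2569
  (v22,v2,v23) [-+-] → (0.888957, -0.8505, 0)–(1.19678, -0.8505, -0.307816)  len=0.4353
  (v23,v2,v3) [-++] → (1.19678, -0.8505, -0.307816)–(1.51896, -0.8505, -0.63)  len=0.4556
  (v23,v3,v20) [-+-] → (1.51896, -0.8505, -0.63)–(1.75332, -0.8505, -0.395641)  len=0.3314
  (v20,v3,v0) [-++] → (1.75332, -0.8505, -0.395641)–(2.14896, -0.8505, 0)  len=0.5595

Chained into 2 loop(s):
  loop 1: 8 segments, perimeter = 3.5638
  loop 2: 8 segments, perimeter = 3.5638
Total perimeter = 7.128


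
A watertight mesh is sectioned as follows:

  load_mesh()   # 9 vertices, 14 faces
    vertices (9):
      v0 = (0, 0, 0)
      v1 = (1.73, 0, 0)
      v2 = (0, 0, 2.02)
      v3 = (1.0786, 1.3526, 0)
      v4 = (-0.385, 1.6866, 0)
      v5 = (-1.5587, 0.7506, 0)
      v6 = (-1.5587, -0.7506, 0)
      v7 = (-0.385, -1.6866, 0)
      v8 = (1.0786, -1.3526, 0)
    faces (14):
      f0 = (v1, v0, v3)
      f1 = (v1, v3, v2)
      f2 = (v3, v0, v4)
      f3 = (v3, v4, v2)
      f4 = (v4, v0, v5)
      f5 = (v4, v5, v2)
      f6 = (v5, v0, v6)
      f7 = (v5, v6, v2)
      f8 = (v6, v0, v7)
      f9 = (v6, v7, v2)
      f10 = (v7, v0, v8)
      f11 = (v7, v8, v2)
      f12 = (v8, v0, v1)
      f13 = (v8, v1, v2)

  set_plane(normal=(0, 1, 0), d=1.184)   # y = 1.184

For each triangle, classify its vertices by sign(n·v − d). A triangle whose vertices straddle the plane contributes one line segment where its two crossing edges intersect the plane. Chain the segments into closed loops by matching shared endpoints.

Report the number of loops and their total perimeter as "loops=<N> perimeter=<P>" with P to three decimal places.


Straddling triangles (6 of 14):
  (v1,v0,v3) [--+] → (0.944154, 1.184, 0)–(1.1598, 1.184, 0)  len=0.2156
  (v1,v3,v2) [-+-] → (1.1598, 1.184, 0)–(0.944154, 1.184, 0.251791)  len=0.3315
  (v3,v0,v4) [+-+] → (0.944154, 1.184, 0)–(-0.270272, 1.184, 0)  len=1.2144
  (v3,v4,v2) [++-] → (-0.270272, 1.184, 0.601952)–(0.944154, 1.184, 0.251791)  len=1.2639
  (v4,v0,v5) [+--] → (-0.270272, 1.184, 0)–(-1.01524, 1.184, 0)  len=0.7450
  (v4,v5,v2) [+--] → (-1.01524, 1.184, 0)–(-0.270272, 1.184, 0.601952)  len=0.9578

Chained into 1 loop(s):
  loop 1: 6 segments, perimeter = 4.7282
Total perimeter = 4.728

loops=1 perimeter=4.728


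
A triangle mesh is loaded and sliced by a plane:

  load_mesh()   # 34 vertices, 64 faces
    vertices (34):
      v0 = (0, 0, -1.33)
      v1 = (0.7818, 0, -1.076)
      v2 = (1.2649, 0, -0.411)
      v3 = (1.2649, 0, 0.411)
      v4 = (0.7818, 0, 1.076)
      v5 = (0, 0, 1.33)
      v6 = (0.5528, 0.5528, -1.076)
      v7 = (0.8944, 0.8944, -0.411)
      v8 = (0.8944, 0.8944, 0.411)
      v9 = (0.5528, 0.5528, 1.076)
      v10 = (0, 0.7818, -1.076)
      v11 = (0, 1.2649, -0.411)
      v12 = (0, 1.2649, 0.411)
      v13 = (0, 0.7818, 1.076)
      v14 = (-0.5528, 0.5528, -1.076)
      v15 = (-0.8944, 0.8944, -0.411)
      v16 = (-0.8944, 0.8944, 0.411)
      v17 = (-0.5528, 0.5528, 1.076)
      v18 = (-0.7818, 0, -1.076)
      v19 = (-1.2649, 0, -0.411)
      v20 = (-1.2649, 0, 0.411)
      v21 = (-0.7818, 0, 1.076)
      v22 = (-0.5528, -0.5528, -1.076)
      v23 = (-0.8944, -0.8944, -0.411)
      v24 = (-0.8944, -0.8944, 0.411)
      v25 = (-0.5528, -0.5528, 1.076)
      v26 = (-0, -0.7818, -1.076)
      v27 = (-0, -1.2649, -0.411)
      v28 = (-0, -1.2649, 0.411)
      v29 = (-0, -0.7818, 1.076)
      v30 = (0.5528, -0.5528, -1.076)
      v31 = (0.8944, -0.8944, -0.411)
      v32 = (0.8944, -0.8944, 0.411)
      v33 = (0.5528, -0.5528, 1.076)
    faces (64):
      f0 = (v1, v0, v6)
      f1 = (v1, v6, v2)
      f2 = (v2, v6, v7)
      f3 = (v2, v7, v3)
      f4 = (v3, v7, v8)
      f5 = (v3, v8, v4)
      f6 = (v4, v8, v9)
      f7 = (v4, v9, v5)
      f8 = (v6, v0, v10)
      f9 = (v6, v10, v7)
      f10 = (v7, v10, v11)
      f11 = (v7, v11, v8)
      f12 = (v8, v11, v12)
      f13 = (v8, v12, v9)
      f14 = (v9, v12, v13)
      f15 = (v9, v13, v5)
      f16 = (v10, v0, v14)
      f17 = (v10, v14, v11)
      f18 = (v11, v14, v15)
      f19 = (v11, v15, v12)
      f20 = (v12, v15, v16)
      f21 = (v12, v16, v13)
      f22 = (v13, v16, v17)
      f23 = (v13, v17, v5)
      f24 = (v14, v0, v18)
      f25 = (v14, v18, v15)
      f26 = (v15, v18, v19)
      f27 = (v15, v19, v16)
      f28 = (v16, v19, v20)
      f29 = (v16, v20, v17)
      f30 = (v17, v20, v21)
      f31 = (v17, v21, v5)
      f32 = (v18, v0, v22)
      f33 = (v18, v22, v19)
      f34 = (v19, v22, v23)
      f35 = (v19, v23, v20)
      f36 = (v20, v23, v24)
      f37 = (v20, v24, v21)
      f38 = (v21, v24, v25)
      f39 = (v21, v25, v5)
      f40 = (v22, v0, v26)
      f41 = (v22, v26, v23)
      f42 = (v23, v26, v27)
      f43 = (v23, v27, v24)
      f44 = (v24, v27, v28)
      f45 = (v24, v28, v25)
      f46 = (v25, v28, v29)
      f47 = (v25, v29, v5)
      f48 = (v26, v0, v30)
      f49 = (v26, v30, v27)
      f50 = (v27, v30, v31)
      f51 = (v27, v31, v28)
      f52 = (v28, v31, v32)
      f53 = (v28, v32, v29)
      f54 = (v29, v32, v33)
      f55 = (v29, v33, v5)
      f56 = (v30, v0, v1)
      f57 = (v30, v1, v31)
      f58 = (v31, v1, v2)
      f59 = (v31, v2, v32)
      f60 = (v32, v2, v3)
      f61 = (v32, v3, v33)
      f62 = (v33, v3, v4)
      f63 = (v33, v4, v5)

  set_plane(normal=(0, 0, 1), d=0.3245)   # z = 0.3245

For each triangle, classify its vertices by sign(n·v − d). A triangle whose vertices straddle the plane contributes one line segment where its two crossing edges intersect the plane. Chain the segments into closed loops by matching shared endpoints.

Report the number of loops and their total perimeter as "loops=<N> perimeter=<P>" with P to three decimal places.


Straddling triangles (16 of 64):
  (v2,v7,v3) [--+] → (1.22591, 0.0941187, 0.3245)–(1.2649, 0, 0.3245)  len=0.1019
  (v3,v7,v8) [+-+] → (1.22591, 0.0941187, 0.3245)–(0.8944, 0.8944, 0.3245)  len=0.8662
  (v7,v11,v8) [--+] → (0.800281, 0.933388, 0.3245)–(0.8944, 0.8944, 0.3245)  len=0.1019
  (v8,v11,v12) [+-+] → (0.800281, 0.933388, 0.3245)–(0, 1.2649, 0.3245)  len=0.8662
  (v11,v15,v12) [--+] → (-0.0941187, 1.22591, 0.3245)–(0, 1.2649, 0.3245)  len=0.1019
  (v12,v15,v16) [+-+] → (-0.0941187, 1.22591, 0.3245)–(-0.8944, 0.8944, 0.3245)  len=0.8662
  (v15,v19,v16) [--+] → (-0.933388, 0.800281, 0.3245)–(-0.8944, 0.8944, 0.3245)  len=0.1019
  (v16,v19,v20) [+-+] → (-0.933388, 0.800281, 0.3245)–(-1.2649, 0, 0.3245)  len=0.8662
  (v19,v23,v20) [--+] → (-1.22591, -0.0941187, 0.3245)–(-1.2649, 0, 0.3245)  len=0.1019
  (v20,v23,v24) [+-+] → (-1.22591, -0.0941187, 0.3245)–(-0.8944, -0.8944, 0.3245)  len=0.8662
  (v23,v27,v24) [--+] → (-0.800281, -0.933388, 0.3245)–(-0.8944, -0.8944, 0.3245)  len=0.1019
  (v24,v27,v28) [+-+] → (-0.800281, -0.933388, 0.3245)–(0, -1.2649, 0.3245)  len=0.8662
  (v27,v31,v28) [--+] → (0.0941187, -1.22591, 0.3245)–(0, -1.2649, 0.3245)  len=0.1019
  (v28,v31,v32) [+-+] → (0.0941187, -1.22591, 0.3245)–(0.8944, -0.8944, 0.3245)  len=0.8662
  (v31,v2,v32) [--+] → (0.933388, -0.800281, 0.3245)–(0.8944, -0.8944, 0.3245)  len=0.1019
  (v32,v2,v3) [+-+] → (0.933388, -0.800281, 0.3245)–(1.2649, 0, 0.3245)  len=0.8662

Chained into 1 loop(s):
  loop 1: 16 segments, perimeter = 7.7448
Total perimeter = 7.745

loops=1 perimeter=7.745


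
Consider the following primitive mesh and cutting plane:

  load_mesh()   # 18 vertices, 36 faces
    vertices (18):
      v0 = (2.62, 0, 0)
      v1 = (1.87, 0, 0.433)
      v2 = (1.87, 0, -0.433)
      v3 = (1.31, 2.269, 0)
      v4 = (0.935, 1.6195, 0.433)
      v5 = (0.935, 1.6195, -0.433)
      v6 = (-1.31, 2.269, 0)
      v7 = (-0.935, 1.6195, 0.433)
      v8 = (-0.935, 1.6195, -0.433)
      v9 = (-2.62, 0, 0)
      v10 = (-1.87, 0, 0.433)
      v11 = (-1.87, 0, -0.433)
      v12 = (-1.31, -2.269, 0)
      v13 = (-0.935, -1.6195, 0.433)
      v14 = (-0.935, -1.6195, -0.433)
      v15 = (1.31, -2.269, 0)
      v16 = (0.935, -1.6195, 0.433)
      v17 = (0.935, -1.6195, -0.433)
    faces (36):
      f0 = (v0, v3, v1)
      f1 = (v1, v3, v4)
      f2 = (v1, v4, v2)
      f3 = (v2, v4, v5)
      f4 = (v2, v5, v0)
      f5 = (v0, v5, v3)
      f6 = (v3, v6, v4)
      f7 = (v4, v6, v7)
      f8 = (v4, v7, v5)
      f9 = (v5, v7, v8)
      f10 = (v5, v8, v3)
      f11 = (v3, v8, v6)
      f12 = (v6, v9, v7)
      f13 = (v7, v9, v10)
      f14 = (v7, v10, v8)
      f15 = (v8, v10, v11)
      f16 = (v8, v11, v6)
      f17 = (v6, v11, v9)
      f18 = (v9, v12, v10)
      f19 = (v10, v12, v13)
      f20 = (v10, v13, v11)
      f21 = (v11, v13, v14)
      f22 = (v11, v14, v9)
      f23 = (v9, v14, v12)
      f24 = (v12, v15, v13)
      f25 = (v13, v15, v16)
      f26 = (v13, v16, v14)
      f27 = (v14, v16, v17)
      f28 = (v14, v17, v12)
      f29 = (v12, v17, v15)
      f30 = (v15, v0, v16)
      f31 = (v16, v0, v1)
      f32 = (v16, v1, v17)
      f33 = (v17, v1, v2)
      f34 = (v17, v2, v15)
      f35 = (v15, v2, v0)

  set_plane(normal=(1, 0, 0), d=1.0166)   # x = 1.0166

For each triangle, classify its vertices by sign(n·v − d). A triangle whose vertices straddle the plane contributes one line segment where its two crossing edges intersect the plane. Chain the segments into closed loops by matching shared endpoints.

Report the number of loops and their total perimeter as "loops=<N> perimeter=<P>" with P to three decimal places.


loops=2 perimeter=5.367

Straddling triangles (16 of 36):
  (v1,v3,v4) [++-] → (1.0166, 1.76083, 0.338779)–(1.0166, 1.47816, 0.433)  len=0.2980
  (v1,v4,v2) [+-+] → (1.0166, 1.47816, 0.433)–(1.0166, 1.47816, 0.357422)  len=0.0756
  (v2,v4,v5) [+--] → (1.0166, 1.47816, 0.357422)–(1.0166, 1.47816, -0.433)  len=0.7904
  (v2,v5,v0) [+-+] → (1.0166, 1.47816, -0.433)–(1.0166, 1.54107, -0.412031)  len=0.0663
  (v0,v5,v3) [+-+] → (1.0166, 1.54107, -0.412031)–(1.0166, 1.76083, -0.338779)  len=0.2316
  (v3,v6,v4) [+--] → (1.0166, 2.269, 0)–(1.0166, 1.76083, 0.338779)  len=0.6107
  (v5,v8,v3) [--+] → (1.0166, 2.18412, -0.056589)–(1.0166, 1.76083, -0.338779)  len=0.5087
  (v3,v8,v6) [+--] → (1.0166, 2.18412, -0.056589)–(1.0166, 2.269, 0)  len=0.1020
  (v12,v15,v13) [-+-] → (1.0166, -2.269, 0)–(1.0166, -2.18412, 0.056589)  len=0.1020
  (v13,v15,v16) [-+-] → (1.0166, -2.18412, 0.056589)–(1.0166, -1.76083, 0.338779)  len=0.5087
  (v12,v17,v15) [--+] → (1.0166, -1.76083, -0.338779)–(1.0166, -2.269, 0)  len=0.6107
  (v15,v0,v16) [++-] → (1.0166, -1.54107, 0.412031)–(1.0166, -1.76083, 0.338779)  len=0.2316
  (v16,v0,v1) [-++] → (1.0166, -1.54107, 0.412031)–(1.0166, -1.47816, 0.433)  len=0.0663
  (v16,v1,v17) [-+-] → (1.0166, -1.47816, 0.433)–(1.0166, -1.47816, -0.357422)  len=0.7904
  (v17,v1,v2) [-++] → (1.0166, -1.47816, -0.357422)–(1.0166, -1.47816, -0.433)  len=0.0756
  (v17,v2,v15) [-++] → (1.0166, -1.47816, -0.433)–(1.0166, -1.76083, -0.338779)  len=0.2980

Chained into 2 loop(s):
  loop 1: 8 segments, perimeter = 2.6834
  loop 2: 8 segments, perimeter = 2.6834
Total perimeter = 5.367


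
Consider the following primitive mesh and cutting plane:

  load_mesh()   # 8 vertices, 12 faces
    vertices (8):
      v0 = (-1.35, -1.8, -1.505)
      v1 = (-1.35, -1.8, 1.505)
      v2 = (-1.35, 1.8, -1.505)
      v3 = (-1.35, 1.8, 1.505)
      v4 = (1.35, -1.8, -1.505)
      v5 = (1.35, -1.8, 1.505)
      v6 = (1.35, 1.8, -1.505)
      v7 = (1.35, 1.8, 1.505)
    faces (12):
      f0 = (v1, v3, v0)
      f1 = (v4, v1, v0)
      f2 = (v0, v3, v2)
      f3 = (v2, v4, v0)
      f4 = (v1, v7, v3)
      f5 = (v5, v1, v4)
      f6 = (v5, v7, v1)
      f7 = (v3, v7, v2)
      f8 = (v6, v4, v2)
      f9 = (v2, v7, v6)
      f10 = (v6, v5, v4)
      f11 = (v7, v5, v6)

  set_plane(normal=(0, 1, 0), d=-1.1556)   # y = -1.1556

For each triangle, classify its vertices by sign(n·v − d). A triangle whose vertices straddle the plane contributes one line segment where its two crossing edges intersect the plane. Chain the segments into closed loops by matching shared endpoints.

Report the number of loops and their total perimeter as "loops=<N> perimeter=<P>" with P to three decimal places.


loops=1 perimeter=11.420

Straddling triangles (8 of 12):
  (v1,v3,v0) [-+-] → (-1.35, -1.1556, 1.505)–(-1.35, -1.1556, -0.96621)  len=2.4712
  (v0,v3,v2) [-++] → (-1.35, -1.1556, -0.96621)–(-1.35, -1.1556, -1.505)  len=0.5388
  (v2,v4,v0) [+--] → (0.8667, -1.1556, -1.505)–(-1.35, -1.1556, -1.505)  len=2.2167
  (v1,v7,v3) [-++] → (-0.8667, -1.1556, 1.505)–(-1.35, -1.1556, 1.505)  len=0.4833
  (v5,v7,v1) [-+-] → (1.35, -1.1556, 1.505)–(-0.8667, -1.1556, 1.505)  len=2.2167
  (v6,v4,v2) [+-+] → (1.35, -1.1556, -1.505)–(0.8667, -1.1556, -1.505)  len=0.4833
  (v6,v5,v4) [+--] → (1.35, -1.1556, 0.96621)–(1.35, -1.1556, -1.505)  len=2.4712
  (v7,v5,v6) [+-+] → (1.35, -1.1556, 1.505)–(1.35, -1.1556, 0.96621)  len=0.5388

Chained into 1 loop(s):
  loop 1: 8 segments, perimeter = 11.4200
Total perimeter = 11.420


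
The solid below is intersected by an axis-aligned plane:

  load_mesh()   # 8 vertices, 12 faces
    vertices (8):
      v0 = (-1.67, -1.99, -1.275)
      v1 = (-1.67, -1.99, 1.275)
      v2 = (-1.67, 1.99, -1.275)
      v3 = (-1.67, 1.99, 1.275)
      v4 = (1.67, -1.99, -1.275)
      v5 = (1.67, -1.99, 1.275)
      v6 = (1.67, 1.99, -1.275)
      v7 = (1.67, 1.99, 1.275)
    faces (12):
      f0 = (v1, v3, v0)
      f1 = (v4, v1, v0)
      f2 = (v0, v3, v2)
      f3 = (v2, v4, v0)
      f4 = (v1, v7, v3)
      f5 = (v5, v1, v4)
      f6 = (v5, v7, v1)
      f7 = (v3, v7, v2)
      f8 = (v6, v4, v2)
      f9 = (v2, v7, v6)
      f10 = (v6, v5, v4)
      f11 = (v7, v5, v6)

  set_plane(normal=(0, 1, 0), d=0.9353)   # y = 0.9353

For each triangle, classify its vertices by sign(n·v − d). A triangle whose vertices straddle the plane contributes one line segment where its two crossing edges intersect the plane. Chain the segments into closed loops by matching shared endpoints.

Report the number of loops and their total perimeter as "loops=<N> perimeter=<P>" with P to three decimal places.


loops=1 perimeter=11.780

Straddling triangles (8 of 12):
  (v1,v3,v0) [-+-] → (-1.67, 0.9353, 1.275)–(-1.67, 0.9353, 0.59925)  len=0.6757
  (v0,v3,v2) [-++] → (-1.67, 0.9353, 0.59925)–(-1.67, 0.9353, -1.275)  len=1.8742
  (v2,v4,v0) [+--] → (-0.7849, 0.9353, -1.275)–(-1.67, 0.9353, -1.275)  len=0.8851
  (v1,v7,v3) [-++] → (0.7849, 0.9353, 1.275)–(-1.67, 0.9353, 1.275)  len=2.4549
  (v5,v7,v1) [-+-] → (1.67, 0.9353, 1.275)–(0.7849, 0.9353, 1.275)  len=0.8851
  (v6,v4,v2) [+-+] → (1.67, 0.9353, -1.275)–(-0.7849, 0.9353, -1.275)  len=2.4549
  (v6,v5,v4) [+--] → (1.67, 0.9353, -0.59925)–(1.67, 0.9353, -1.275)  len=0.6757
  (v7,v5,v6) [+-+] → (1.67, 0.9353, 1.275)–(1.67, 0.9353, -0.59925)  len=1.8742

Chained into 1 loop(s):
  loop 1: 8 segments, perimeter = 11.7800
Total perimeter = 11.780


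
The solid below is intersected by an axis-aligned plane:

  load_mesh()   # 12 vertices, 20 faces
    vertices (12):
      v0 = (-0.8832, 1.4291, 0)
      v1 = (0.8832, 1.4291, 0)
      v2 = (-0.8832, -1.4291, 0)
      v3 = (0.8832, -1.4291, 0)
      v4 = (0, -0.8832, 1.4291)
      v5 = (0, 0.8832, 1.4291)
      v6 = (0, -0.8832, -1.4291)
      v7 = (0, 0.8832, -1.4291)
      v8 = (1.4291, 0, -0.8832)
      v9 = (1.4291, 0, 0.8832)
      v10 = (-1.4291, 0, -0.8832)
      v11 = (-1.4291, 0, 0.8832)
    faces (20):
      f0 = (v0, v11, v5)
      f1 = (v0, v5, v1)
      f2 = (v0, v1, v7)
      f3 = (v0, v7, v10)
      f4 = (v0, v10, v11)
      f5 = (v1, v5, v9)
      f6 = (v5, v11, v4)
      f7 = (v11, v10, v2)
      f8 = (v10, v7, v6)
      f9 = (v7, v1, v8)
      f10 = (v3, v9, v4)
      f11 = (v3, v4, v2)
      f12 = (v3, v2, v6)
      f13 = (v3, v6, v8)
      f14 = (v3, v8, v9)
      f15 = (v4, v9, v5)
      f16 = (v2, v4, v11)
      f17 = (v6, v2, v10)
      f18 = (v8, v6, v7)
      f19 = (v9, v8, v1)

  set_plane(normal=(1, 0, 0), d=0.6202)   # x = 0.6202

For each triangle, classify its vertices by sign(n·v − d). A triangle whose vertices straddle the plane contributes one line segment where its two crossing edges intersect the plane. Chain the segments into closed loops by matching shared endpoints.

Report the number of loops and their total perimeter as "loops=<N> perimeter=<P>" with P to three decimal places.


loops=1 perimeter=8.159

Straddling triangles (10 of 20):
  (v0,v5,v1) [--+] → (0.6202, 1.26654, 0.425559)–(0.6202, 1.4291, 0)  len=0.4555
  (v0,v1,v7) [-+-] → (0.6202, 1.4291, 0)–(0.6202, 1.26654, -0.425559)  len=0.4555
  (v1,v5,v9) [+-+] → (0.6202, 1.26654, 0.425559)–(0.6202, 0.499909, 1.19219)  len=1.0842
  (v7,v1,v8) [-++] → (0.6202, 1.26654, -0.425559)–(0.6202, 0.499909, -1.19219)  len=1.0842
  (v3,v9,v4) [++-] → (0.6202, -0.499909, 1.19219)–(0.6202, -1.26654, 0.425559)  len=1.0842
  (v3,v4,v2) [+--] → (0.6202, -1.26654, 0.425559)–(0.6202, -1.4291, 0)  len=0.4555
  (v3,v2,v6) [+--] → (0.6202, -1.4291, 0)–(0.6202, -1.26654, -0.425559)  len=0.4555
  (v3,v6,v8) [+-+] → (0.6202, -1.26654, -0.425559)–(0.6202, -0.499909, -1.19219)  len=1.0842
  (v4,v9,v5) [-+-] → (0.6202, -0.499909, 1.19219)–(0.6202, 0.499909, 1.19219)  len=0.9998
  (v8,v6,v7) [+--] → (0.6202, -0.499909, -1.19219)–(0.6202, 0.499909, -1.19219)  len=0.9998

Chained into 1 loop(s):
  loop 1: 10 segments, perimeter = 8.1586
Total perimeter = 8.159
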